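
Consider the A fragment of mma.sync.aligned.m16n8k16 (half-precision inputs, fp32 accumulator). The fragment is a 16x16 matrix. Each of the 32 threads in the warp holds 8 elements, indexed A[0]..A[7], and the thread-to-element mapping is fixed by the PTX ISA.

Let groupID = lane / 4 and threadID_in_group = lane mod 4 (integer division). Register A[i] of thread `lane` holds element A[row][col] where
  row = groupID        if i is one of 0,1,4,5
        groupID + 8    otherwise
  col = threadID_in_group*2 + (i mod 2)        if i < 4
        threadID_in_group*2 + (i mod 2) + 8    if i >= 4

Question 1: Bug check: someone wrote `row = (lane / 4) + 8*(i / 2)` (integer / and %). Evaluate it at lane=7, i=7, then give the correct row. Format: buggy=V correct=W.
`(lane / 4) + 8*(i / 2)`[7,7]→25
lane 7→7/4=1, 7 mod 4=3
i=7  r:1+8→9  c:2·3+1+8→15
row: 25 vs 9

buggy=25 correct=9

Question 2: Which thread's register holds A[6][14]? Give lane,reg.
r=6->g=6,rb=0  c=14->cb=1,t=3,b0=0
L=6*4+3=27  i=1*4+0*2+0=4

27,4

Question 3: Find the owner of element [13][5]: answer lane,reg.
r=13⇒gr=5,Rb=1  c=5⇒Cb=0,th=2,odd=1
L=5*4+2=22  i=0*4+1*2+1=3

22,3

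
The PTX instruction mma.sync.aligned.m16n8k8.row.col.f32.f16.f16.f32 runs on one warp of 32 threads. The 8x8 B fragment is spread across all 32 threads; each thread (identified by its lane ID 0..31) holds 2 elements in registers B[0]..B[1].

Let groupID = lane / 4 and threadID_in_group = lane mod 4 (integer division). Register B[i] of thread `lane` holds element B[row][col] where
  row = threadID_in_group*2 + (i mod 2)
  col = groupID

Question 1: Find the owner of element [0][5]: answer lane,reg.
20,0

c=5⇒gr=5  r=0⇒th=0,odd=0
L=5*4+0=20  i=0=0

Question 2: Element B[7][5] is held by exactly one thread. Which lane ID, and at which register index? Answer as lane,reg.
c=5->g=5  r=7->t=3,b0=1
L=5*4+3=23  i=1=1

23,1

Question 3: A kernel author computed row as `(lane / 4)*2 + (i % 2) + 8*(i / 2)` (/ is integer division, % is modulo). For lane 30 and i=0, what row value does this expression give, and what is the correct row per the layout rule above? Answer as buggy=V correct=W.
buggy=14 correct=4

`(lane / 4)*2 + (i % 2) + 8*(i / 2)`[30,0]=>14
lane 30=>30/4=7, 30 mod 4=2
i=0  r:2·2+0=>4  c:7
row: 14 vs 4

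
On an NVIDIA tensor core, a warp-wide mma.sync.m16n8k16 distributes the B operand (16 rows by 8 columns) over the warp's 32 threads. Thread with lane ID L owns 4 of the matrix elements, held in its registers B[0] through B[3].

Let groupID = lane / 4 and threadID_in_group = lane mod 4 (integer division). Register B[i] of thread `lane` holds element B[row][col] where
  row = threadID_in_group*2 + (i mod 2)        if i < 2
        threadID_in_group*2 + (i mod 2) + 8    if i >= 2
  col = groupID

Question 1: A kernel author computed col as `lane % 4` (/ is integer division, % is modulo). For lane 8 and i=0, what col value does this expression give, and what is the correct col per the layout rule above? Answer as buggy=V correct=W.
buggy=0 correct=2

`lane % 4`[8,0]⇒0
8: gr=2,th=0
[0] (0*2+0+0,2) = (0,2)
col: 0 vs 2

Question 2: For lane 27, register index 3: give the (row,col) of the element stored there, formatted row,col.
15,6

lane 27=>27/4=6, 27 mod 4=3
i=3  r:2·3+1+8=>15  c:6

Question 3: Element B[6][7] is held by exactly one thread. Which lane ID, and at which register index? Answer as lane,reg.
c:7=>grp=7  r:6=>rB=0,tig=3,lo=0
L=7*4+3=31  i=0*2+0=0

31,0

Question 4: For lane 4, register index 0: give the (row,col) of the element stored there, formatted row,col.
0,1

lane 4: grp=1 (4/4), tig=0 (4%4)
i=0: r=0*2+0+0=0, c=grp=1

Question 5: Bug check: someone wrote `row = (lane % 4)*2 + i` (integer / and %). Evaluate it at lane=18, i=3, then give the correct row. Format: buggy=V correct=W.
`(lane % 4)*2 + i`[18,3]⇒7
L=18⇒gr=18>>2=4, th=18&3=2
[3]⇒row 2·2+1+8=13  col gr=4
row: 7 vs 13

buggy=7 correct=13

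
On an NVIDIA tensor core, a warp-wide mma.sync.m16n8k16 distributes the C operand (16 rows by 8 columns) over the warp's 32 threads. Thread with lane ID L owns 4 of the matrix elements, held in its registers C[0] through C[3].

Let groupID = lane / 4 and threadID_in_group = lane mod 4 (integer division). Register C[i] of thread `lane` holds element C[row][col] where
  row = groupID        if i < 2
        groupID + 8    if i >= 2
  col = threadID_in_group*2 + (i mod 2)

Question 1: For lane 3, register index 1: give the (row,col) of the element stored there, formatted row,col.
0,7

lane 3: gr=0 (3/4), th=3 (3%4)
i=1: r=0+0=0, c=3*2+1=7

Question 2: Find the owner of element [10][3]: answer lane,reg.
9,3

r=10→G=2,rhi=1  c=3→T=1,p=1
L=2*4+1=9  i=1*2+1=3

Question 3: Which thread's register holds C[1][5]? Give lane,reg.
6,1

r:1=>grp=1,rB=0  c:5=>tig=2,lo=1
L=1*4+2=6  i=0*2+1=1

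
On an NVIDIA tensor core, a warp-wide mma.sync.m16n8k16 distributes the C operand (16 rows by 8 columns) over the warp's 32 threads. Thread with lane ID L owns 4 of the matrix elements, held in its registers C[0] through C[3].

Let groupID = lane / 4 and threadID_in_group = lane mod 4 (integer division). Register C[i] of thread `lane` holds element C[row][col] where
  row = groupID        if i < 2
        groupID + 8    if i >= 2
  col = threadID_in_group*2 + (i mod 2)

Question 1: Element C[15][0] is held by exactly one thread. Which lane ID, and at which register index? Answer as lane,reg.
r: 15->gid=7,r8=1  c: 0->tid=0,i&1=0
L=7*4+0=28  i=1*2+0=2

28,2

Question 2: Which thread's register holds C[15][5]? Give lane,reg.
r=15→G=7,rhi=1  c=5→T=2,p=1
L=7*4+2=30  i=1*2+1=3

30,3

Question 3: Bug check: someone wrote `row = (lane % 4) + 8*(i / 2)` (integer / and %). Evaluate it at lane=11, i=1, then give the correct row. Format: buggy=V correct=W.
buggy=3 correct=2

`(lane % 4) + 8*(i / 2)`[11,1]->3
11: g=2,t=3
[1] (2+0,3*2+1) = (2,7)
row: 3 vs 2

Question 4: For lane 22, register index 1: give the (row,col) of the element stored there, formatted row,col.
22: gid=5,tid=2
[1] (5+0,2*2+1) = (5,5)

5,5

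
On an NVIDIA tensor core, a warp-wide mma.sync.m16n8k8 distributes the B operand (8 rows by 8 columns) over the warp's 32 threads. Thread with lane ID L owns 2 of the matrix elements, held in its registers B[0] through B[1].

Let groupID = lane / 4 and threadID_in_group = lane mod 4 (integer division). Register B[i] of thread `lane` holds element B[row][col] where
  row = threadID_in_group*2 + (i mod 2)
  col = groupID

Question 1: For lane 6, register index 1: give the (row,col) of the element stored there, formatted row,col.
5,1

6: gr=1,th=2
[1] (2*2+1,1) = (5,1)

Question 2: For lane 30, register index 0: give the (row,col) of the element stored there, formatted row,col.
4,7

lane 30: gid=7 (30/4), tid=2 (30%4)
i=0: r=2*2+0=4, c=gid=7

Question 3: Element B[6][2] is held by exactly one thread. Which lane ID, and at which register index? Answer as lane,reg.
c=2⇒gr=2  r=6⇒th=3,odd=0
L=2*4+3=11  i=0=0

11,0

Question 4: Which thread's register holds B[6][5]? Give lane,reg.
c=5→G=5  r=6→T=3,p=0
L=5*4+3=23  i=0=0

23,0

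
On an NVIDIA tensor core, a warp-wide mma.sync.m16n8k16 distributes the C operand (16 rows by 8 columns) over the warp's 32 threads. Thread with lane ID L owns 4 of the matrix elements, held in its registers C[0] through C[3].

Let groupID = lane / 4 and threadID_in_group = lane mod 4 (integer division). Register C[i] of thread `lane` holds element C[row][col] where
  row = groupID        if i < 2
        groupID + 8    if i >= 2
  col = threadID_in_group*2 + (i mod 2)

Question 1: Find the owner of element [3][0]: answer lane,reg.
r: 3->gid=3,r8=0  c: 0->tid=0,i&1=0
L=3*4+0=12  i=0*2+0=0

12,0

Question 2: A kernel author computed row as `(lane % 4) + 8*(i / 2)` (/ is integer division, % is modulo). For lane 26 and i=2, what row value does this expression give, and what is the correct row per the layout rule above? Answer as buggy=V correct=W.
buggy=10 correct=14

`(lane % 4) + 8*(i / 2)`[26,2]⇒10
lane 26: gr=6 (26/4), th=2 (26%4)
i=2: r=6+8=14, c=2*2+0=4
row: 10 vs 14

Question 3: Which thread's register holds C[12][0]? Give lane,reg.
16,2

r: 12->gid=4,r8=1  c: 0->tid=0,i&1=0
L=4*4+0=16  i=1*2+0=2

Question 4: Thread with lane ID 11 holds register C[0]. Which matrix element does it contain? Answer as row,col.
2,6

lane 11: grp=2 (11/4), tig=3 (11%4)
i=0: r=2+0=2, c=3*2+0=6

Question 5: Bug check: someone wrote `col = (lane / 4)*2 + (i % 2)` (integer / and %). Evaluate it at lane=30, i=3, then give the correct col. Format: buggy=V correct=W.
`(lane / 4)*2 + (i % 2)`[30,3]=>15
lane 30: grp=7 (30/4), tig=2 (30%4)
i=3: r=7+8=15, c=2*2+1=5
col: 15 vs 5

buggy=15 correct=5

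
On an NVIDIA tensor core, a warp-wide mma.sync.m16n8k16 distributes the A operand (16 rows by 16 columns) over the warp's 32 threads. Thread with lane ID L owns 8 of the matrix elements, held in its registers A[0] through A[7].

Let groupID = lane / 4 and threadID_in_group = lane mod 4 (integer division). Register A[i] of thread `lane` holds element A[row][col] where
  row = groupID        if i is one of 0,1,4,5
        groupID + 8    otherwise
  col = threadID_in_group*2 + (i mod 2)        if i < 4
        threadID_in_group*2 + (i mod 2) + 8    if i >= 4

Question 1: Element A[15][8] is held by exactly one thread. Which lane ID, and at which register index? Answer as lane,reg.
r: 15->gid=7,r8=1  c: 8->c8=1,tid=0,i&1=0
L=7*4+0=28  i=1*4+1*2+0=6

28,6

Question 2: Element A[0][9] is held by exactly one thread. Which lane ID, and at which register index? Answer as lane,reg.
0,5

r:0=>grp=0,rB=0  c:9=>cB=1,tig=0,lo=1
L=0*4+0=0  i=1*4+0*2+1=5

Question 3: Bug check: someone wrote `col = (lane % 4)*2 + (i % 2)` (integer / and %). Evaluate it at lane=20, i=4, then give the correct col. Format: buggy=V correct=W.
buggy=0 correct=8

`(lane % 4)*2 + (i % 2)`[20,4]->0
L=20->g=20>>2=5, t=20&3=0
[4]->row 5+0=5  col 0·2+0+8=8
col: 0 vs 8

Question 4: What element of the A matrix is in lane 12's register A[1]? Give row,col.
3,1

lane 12→12/4=3, 12 mod 4=0
i=1  r:3+0→3  c:2·0+1+0→1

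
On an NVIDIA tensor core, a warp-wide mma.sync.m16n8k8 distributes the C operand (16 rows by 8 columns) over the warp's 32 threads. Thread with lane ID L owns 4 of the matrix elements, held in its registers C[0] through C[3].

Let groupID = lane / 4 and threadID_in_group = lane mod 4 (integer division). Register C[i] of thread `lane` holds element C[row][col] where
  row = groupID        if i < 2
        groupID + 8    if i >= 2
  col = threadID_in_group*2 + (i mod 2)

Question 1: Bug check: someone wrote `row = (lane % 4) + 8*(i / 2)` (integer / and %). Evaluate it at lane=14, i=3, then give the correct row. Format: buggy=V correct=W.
buggy=10 correct=11

`(lane % 4) + 8*(i / 2)`[14,3]->10
lane 14->14/4=3, 14 mod 4=2
i=3  r:3+8->11  c:2·2+1->5
row: 10 vs 11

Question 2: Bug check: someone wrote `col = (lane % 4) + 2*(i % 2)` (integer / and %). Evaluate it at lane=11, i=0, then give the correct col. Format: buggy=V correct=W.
`(lane % 4) + 2*(i % 2)`[11,0]=>3
L=11=>grp=11>>2=2, tig=11&3=3
[0]=>row 2+0=2  col 3·2+0=6
col: 3 vs 6

buggy=3 correct=6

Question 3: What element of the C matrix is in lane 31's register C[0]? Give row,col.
31: gr=7,th=3
[0] (7+0,3*2+0) = (7,6)

7,6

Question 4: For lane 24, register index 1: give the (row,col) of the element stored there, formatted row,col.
6,1

lane 24->24/4=6, 24 mod 4=0
i=1  r:6+0->6  c:2·0+1->1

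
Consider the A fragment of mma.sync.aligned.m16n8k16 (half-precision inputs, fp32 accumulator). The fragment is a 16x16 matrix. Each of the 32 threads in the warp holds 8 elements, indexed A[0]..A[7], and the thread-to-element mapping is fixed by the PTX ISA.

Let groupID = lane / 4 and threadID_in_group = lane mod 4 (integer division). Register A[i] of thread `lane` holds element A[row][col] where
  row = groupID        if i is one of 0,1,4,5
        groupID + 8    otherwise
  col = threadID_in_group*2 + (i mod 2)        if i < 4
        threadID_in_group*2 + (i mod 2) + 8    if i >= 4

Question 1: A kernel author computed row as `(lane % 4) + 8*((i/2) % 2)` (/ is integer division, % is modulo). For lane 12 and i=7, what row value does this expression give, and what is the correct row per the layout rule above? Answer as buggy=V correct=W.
`(lane % 4) + 8*((i/2) % 2)`[12,7]⇒8
L=12⇒gr=12>>2=3, th=12&3=0
[7]⇒row 3+8=11  col 0·2+1+8=9
row: 8 vs 11

buggy=8 correct=11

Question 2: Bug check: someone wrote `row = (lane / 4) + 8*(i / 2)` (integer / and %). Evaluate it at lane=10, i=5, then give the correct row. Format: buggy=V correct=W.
buggy=18 correct=2

`(lane / 4) + 8*(i / 2)`[10,5]→18
L=10→G=10>>2=2, T=10&3=2
[5]→row 2+0=2  col 2·2+1+8=13
row: 18 vs 2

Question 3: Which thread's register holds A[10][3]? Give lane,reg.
r: 10->gid=2,r8=1  c: 3->c8=0,tid=1,i&1=1
L=2*4+1=9  i=0*4+1*2+1=3

9,3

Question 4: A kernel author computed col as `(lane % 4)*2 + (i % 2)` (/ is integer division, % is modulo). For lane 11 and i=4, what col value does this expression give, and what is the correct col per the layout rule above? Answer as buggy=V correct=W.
`(lane % 4)*2 + (i % 2)`[11,4]->6
lane 11->11/4=2, 11 mod 4=3
i=4  r:2+0->2  c:2·3+0+8->14
col: 6 vs 14

buggy=6 correct=14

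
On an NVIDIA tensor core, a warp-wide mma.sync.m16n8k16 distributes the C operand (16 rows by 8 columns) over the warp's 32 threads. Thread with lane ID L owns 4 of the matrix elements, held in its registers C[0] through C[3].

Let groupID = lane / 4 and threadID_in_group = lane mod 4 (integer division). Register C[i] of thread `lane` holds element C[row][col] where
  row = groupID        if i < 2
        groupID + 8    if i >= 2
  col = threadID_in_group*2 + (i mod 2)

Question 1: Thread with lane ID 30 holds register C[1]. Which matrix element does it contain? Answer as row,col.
7,5

L=30=>grp=30>>2=7, tig=30&3=2
[1]=>row 7+0=7  col 2·2+1=5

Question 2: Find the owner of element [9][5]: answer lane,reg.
6,3

r=9→G=1,rhi=1  c=5→T=2,p=1
L=1*4+2=6  i=1*2+1=3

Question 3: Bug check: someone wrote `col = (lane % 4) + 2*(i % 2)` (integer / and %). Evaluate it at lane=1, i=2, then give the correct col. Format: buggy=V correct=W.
`(lane % 4) + 2*(i % 2)`[1,2]→1
1: G=0,T=1
[2] (0+8,1*2+0) = (8,2)
col: 1 vs 2

buggy=1 correct=2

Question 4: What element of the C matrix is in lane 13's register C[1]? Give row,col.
lane 13->13/4=3, 13 mod 4=1
i=1  r:3+0->3  c:2·1+1->3

3,3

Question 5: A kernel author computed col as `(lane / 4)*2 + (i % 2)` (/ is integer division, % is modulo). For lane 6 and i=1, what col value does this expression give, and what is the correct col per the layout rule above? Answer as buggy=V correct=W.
buggy=3 correct=5

`(lane / 4)*2 + (i % 2)`[6,1]->3
lane 6->6/4=1, 6 mod 4=2
i=1  r:1+0->1  c:2·2+1->5
col: 3 vs 5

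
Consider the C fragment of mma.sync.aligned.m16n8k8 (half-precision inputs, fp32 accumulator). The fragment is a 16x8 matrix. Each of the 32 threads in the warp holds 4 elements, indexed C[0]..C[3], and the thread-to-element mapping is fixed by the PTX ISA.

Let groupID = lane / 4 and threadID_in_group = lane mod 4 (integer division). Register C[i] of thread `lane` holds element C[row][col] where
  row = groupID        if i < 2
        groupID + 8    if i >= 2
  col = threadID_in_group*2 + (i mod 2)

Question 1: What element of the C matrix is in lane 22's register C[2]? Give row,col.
13,4

L=22=>grp=22>>2=5, tig=22&3=2
[2]=>row 5+8=13  col 2·2+0=4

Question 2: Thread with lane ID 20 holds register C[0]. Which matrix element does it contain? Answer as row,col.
lane 20⇒20/4=5, 20 mod 4=0
i=0  r:5+0⇒5  c:2·0+0⇒0

5,0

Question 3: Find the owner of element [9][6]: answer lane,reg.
r=9→G=1,rhi=1  c=6→T=3,p=0
L=1*4+3=7  i=1*2+0=2

7,2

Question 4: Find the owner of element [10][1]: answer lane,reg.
r=10->g=2,rb=1  c=1->t=0,b0=1
L=2*4+0=8  i=1*2+1=3

8,3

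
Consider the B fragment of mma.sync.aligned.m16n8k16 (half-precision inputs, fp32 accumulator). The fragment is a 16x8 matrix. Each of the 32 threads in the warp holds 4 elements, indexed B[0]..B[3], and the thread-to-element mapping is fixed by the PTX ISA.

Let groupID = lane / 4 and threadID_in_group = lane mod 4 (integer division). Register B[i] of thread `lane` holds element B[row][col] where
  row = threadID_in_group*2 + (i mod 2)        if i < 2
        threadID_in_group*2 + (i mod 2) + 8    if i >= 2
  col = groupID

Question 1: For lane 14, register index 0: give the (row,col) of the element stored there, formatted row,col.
4,3

14: G=3,T=2
[0] (2*2+0+0,3) = (4,3)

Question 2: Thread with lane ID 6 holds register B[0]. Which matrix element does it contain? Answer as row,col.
L=6→G=6>>2=1, T=6&3=2
[0]→row 2·2+0+0=4  col G=1

4,1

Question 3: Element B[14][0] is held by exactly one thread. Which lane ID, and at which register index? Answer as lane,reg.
3,2

c=0->g=0  r=14->rb=1,t=3,b0=0
L=0*4+3=3  i=1*2+0=2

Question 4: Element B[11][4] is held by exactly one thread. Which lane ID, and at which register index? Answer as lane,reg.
17,3

c: 4->gid=4  r: 11->r8=1,tid=1,i&1=1
L=4*4+1=17  i=1*2+1=3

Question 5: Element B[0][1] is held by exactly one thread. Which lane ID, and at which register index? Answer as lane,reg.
c=1→G=1  r=0→rhi=0,T=0,p=0
L=1*4+0=4  i=0*2+0=0

4,0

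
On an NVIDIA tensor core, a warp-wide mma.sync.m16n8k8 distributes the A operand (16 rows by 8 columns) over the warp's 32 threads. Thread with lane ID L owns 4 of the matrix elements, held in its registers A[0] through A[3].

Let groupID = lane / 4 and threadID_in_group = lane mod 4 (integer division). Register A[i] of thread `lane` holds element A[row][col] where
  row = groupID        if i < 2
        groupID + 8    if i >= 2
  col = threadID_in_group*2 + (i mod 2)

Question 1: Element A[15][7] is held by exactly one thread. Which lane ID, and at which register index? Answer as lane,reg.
31,3

r=15→G=7,rhi=1  c=7→T=3,p=1
L=7*4+3=31  i=1*2+1=3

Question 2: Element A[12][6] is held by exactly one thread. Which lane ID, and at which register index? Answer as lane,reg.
19,2

r:12=>grp=4,rB=1  c:6=>tig=3,lo=0
L=4*4+3=19  i=1*2+0=2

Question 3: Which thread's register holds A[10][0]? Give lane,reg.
r=10→G=2,rhi=1  c=0→T=0,p=0
L=2*4+0=8  i=1*2+0=2

8,2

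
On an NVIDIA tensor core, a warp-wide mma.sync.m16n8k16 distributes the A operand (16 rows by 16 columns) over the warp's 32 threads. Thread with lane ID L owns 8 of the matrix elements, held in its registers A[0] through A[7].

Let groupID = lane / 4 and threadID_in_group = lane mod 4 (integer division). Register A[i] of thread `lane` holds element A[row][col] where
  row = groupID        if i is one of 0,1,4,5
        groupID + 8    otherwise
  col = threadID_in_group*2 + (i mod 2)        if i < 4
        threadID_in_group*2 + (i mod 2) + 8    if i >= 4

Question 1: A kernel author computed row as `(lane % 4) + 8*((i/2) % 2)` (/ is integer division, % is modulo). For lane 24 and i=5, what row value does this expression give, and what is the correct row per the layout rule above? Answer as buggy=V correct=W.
buggy=0 correct=6

`(lane % 4) + 8*((i/2) % 2)`[24,5]→0
24: G=6,T=0
[5] (6+0,0*2+1+8) = (6,9)
row: 0 vs 6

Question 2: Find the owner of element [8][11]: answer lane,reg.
1,7

r=8->g=0,rb=1  c=11->cb=1,t=1,b0=1
L=0*4+1=1  i=1*4+1*2+1=7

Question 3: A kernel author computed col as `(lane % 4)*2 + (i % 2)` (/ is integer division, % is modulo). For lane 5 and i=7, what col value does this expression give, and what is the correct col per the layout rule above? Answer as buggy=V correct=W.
buggy=3 correct=11

`(lane % 4)*2 + (i % 2)`[5,7]⇒3
5: gr=1,th=1
[7] (1+8,1*2+1+8) = (9,11)
col: 3 vs 11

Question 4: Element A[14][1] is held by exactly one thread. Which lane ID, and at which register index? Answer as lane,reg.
r: 14->gid=6,r8=1  c: 1->c8=0,tid=0,i&1=1
L=6*4+0=24  i=0*4+1*2+1=3

24,3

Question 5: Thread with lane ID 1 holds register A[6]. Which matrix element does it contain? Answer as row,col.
8,10

L=1→G=1>>2=0, T=1&3=1
[6]→row 0+8=8  col 1·2+0+8=10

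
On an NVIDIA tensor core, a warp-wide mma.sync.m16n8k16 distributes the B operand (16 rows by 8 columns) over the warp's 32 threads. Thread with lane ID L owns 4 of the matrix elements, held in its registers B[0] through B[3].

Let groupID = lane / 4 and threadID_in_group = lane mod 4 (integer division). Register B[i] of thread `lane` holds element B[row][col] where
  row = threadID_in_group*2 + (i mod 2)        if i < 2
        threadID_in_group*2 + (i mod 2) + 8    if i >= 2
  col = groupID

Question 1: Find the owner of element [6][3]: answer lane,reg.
c: 3->gid=3  r: 6->r8=0,tid=3,i&1=0
L=3*4+3=15  i=0*2+0=0

15,0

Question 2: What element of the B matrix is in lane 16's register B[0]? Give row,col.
0,4

L=16->g=16>>2=4, t=16&3=0
[0]->row 0·2+0+0=0  col g=4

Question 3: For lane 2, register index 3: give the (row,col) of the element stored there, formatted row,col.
13,0

lane 2=>2/4=0, 2 mod 4=2
i=3  r:2·2+1+8=>13  c:0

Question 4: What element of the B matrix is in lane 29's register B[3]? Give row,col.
11,7

L=29->gid=29>>2=7, tid=29&3=1
[3]->row 1·2+1+8=11  col gid=7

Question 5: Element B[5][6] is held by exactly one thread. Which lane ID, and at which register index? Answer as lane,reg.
26,1

c=6⇒gr=6  r=5⇒Rb=0,th=2,odd=1
L=6*4+2=26  i=0*2+1=1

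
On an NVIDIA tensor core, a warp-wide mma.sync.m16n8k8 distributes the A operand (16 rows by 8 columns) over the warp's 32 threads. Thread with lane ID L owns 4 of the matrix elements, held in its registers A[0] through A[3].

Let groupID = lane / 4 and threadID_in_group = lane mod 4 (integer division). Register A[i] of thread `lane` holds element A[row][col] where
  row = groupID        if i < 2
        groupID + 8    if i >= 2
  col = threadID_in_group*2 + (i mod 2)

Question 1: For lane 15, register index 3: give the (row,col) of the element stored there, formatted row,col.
11,7

lane 15: gid=3 (15/4), tid=3 (15%4)
i=3: r=3+8=11, c=3*2+1=7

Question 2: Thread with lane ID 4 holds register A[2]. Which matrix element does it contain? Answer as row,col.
9,0

lane 4=>4/4=1, 4 mod 4=0
i=2  r:1+8=>9  c:2·0+0=>0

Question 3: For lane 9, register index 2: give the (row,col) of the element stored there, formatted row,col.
10,2

lane 9: gid=2 (9/4), tid=1 (9%4)
i=2: r=2+8=10, c=1*2+0=2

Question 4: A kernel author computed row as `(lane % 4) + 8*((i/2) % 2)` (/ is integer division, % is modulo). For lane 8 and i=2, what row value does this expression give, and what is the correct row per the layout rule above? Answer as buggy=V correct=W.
`(lane % 4) + 8*((i/2) % 2)`[8,2]→8
L=8→G=8>>2=2, T=8&3=0
[2]→row 2+8=10  col 0·2+0=0
row: 8 vs 10

buggy=8 correct=10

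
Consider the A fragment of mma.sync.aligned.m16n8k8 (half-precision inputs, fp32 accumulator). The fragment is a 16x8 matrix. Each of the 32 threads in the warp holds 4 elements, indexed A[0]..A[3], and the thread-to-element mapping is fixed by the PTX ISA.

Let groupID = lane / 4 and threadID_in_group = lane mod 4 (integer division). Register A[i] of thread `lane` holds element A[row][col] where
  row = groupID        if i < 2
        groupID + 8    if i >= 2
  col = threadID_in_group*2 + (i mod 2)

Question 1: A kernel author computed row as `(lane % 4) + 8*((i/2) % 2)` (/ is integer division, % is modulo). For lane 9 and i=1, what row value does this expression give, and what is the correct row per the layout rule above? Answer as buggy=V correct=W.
`(lane % 4) + 8*((i/2) % 2)`[9,1]->1
lane 9->9/4=2, 9 mod 4=1
i=1  r:2+0->2  c:2·1+1->3
row: 1 vs 2

buggy=1 correct=2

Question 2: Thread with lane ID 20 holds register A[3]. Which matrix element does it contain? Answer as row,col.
13,1

lane 20: G=5 (20/4), T=0 (20%4)
i=3: r=5+8=13, c=0*2+1=1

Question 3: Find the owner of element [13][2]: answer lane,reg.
21,2

r=13→G=5,rhi=1  c=2→T=1,p=0
L=5*4+1=21  i=1*2+0=2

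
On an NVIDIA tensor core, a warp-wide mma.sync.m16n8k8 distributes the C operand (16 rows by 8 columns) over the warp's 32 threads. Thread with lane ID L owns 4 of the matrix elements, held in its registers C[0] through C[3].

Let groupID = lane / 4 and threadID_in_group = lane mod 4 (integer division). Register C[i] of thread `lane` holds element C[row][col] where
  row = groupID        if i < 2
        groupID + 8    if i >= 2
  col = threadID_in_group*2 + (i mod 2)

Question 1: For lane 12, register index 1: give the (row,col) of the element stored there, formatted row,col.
L=12=>grp=12>>2=3, tig=12&3=0
[1]=>row 3+0=3  col 0·2+1=1

3,1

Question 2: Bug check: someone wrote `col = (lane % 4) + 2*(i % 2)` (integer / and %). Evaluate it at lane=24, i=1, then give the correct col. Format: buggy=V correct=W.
`(lane % 4) + 2*(i % 2)`[24,1]->2
lane 24: gid=6 (24/4), tid=0 (24%4)
i=1: r=6+0=6, c=0*2+1=1
col: 2 vs 1

buggy=2 correct=1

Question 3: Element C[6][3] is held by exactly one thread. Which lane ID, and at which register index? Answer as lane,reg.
25,1

r=6→G=6,rhi=0  c=3→T=1,p=1
L=6*4+1=25  i=0*2+1=1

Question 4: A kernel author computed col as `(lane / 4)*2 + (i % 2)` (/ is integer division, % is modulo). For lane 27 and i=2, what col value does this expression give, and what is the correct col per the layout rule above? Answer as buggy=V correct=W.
buggy=12 correct=6

`(lane / 4)*2 + (i % 2)`[27,2]⇒12
lane 27: gr=6 (27/4), th=3 (27%4)
i=2: r=6+8=14, c=3*2+0=6
col: 12 vs 6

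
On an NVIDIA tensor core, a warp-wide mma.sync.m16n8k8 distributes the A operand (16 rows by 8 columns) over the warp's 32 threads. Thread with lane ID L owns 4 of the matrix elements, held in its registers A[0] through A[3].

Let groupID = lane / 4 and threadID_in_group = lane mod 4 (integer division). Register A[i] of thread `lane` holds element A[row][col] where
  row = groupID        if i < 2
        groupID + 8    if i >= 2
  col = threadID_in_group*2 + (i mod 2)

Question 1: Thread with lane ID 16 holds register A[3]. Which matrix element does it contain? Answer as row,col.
12,1

lane 16: gid=4 (16/4), tid=0 (16%4)
i=3: r=4+8=12, c=0*2+1=1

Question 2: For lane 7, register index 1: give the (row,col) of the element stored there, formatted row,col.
1,7

lane 7->7/4=1, 7 mod 4=3
i=1  r:1+0->1  c:2·3+1->7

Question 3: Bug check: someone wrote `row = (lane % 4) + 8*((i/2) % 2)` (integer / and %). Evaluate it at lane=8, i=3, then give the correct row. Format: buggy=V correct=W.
buggy=8 correct=10

`(lane % 4) + 8*((i/2) % 2)`[8,3]->8
L=8->g=8>>2=2, t=8&3=0
[3]->row 2+8=10  col 0·2+1=1
row: 8 vs 10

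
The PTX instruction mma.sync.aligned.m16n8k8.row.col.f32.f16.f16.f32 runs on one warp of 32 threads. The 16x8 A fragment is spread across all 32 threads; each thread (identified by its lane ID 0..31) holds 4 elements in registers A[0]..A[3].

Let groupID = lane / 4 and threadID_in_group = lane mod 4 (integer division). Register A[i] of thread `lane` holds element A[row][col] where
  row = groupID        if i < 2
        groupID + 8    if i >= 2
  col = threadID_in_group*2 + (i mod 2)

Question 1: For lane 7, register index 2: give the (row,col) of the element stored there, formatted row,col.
9,6

lane 7: g=1 (7/4), t=3 (7%4)
i=2: r=1+8=9, c=3*2+0=6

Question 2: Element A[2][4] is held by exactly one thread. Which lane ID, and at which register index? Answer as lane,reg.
10,0

r=2->g=2,rb=0  c=4->t=2,b0=0
L=2*4+2=10  i=0*2+0=0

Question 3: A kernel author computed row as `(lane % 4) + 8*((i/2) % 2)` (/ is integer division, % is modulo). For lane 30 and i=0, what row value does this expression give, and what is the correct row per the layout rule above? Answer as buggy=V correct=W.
`(lane % 4) + 8*((i/2) % 2)`[30,0]⇒2
lane 30⇒30/4=7, 30 mod 4=2
i=0  r:7+0⇒7  c:2·2+0⇒4
row: 2 vs 7

buggy=2 correct=7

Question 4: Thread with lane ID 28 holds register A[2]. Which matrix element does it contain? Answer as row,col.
15,0

lane 28: gid=7 (28/4), tid=0 (28%4)
i=2: r=7+8=15, c=0*2+0=0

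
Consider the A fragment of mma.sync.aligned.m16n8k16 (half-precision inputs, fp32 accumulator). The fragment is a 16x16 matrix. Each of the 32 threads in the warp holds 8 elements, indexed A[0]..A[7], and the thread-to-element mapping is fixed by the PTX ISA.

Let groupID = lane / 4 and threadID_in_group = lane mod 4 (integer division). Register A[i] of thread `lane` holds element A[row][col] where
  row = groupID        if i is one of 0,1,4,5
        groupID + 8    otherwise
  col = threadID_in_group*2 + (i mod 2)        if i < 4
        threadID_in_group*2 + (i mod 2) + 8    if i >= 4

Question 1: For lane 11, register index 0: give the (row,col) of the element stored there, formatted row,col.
L=11->gid=11>>2=2, tid=11&3=3
[0]->row 2+0=2  col 3·2+0+0=6

2,6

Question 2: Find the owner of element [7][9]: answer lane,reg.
r=7⇒gr=7,Rb=0  c=9⇒Cb=1,th=0,odd=1
L=7*4+0=28  i=1*4+0*2+1=5

28,5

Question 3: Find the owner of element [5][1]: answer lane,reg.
20,1

r=5→G=5,rhi=0  c=1→chi=0,T=0,p=1
L=5*4+0=20  i=0*4+0*2+1=1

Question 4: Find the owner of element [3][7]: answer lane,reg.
15,1

r: 3->gid=3,r8=0  c: 7->c8=0,tid=3,i&1=1
L=3*4+3=15  i=0*4+0*2+1=1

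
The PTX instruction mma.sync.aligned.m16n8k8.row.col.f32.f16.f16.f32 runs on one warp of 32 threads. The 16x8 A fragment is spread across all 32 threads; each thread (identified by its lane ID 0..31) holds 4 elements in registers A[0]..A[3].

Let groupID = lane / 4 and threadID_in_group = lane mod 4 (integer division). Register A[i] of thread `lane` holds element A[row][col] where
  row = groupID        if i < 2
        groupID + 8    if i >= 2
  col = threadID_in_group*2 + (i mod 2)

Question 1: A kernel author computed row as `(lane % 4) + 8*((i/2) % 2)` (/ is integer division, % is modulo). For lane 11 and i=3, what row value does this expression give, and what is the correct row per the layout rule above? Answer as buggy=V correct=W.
buggy=11 correct=10

`(lane % 4) + 8*((i/2) % 2)`[11,3]→11
lane 11→11/4=2, 11 mod 4=3
i=3  r:2+8→10  c:2·3+1→7
row: 11 vs 10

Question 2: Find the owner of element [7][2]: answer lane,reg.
r:7=>grp=7,rB=0  c:2=>tig=1,lo=0
L=7*4+1=29  i=0*2+0=0

29,0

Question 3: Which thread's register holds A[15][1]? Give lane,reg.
28,3

r=15→G=7,rhi=1  c=1→T=0,p=1
L=7*4+0=28  i=1*2+1=3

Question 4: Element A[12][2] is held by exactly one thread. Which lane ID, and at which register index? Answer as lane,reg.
r=12→G=4,rhi=1  c=2→T=1,p=0
L=4*4+1=17  i=1*2+0=2

17,2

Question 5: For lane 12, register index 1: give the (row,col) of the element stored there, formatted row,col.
3,1

12: grp=3,tig=0
[1] (3+0,0*2+1) = (3,1)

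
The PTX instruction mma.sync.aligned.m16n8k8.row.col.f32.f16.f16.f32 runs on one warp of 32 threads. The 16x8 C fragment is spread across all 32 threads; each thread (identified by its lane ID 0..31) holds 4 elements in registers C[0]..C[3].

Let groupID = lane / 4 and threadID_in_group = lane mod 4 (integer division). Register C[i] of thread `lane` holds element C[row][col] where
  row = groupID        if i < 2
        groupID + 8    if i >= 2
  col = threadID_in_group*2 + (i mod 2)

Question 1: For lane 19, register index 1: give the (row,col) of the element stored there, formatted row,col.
4,7

19: gr=4,th=3
[1] (4+0,3*2+1) = (4,7)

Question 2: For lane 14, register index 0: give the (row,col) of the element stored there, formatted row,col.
3,4

14: grp=3,tig=2
[0] (3+0,2*2+0) = (3,4)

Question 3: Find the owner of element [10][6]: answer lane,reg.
r:10=>grp=2,rB=1  c:6=>tig=3,lo=0
L=2*4+3=11  i=1*2+0=2

11,2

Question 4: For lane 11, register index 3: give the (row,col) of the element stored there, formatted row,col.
10,7

lane 11->11/4=2, 11 mod 4=3
i=3  r:2+8->10  c:2·3+1->7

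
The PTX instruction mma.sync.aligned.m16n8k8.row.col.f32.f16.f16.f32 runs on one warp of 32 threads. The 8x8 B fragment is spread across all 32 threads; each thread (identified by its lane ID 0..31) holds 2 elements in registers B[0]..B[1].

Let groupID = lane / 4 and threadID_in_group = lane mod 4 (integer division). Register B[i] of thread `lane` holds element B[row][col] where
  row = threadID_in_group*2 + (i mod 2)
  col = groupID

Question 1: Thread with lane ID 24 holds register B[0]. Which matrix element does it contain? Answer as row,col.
lane 24: G=6 (24/4), T=0 (24%4)
i=0: r=0*2+0=0, c=G=6

0,6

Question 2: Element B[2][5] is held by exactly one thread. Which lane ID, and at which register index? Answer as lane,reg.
c: 5->gid=5  r: 2->tid=1,i&1=0
L=5*4+1=21  i=0=0

21,0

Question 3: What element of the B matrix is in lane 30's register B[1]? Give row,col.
lane 30: G=7 (30/4), T=2 (30%4)
i=1: r=2*2+1=5, c=G=7

5,7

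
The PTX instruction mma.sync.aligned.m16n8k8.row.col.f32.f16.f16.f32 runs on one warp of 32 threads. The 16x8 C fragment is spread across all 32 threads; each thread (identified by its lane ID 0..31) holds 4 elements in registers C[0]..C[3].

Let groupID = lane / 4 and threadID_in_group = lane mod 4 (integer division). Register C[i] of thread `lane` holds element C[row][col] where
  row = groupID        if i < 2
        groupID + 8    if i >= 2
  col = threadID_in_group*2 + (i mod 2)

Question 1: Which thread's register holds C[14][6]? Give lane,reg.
r=14->g=6,rb=1  c=6->t=3,b0=0
L=6*4+3=27  i=1*2+0=2

27,2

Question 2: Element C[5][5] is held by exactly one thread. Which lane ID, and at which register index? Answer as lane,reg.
22,1

r=5->g=5,rb=0  c=5->t=2,b0=1
L=5*4+2=22  i=0*2+1=1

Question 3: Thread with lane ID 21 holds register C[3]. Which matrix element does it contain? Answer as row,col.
13,3

lane 21: gid=5 (21/4), tid=1 (21%4)
i=3: r=5+8=13, c=1*2+1=3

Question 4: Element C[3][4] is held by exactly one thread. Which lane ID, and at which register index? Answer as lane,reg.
14,0

r=3->g=3,rb=0  c=4->t=2,b0=0
L=3*4+2=14  i=0*2+0=0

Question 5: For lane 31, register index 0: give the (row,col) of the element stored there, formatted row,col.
7,6

lane 31: gid=7 (31/4), tid=3 (31%4)
i=0: r=7+0=7, c=3*2+0=6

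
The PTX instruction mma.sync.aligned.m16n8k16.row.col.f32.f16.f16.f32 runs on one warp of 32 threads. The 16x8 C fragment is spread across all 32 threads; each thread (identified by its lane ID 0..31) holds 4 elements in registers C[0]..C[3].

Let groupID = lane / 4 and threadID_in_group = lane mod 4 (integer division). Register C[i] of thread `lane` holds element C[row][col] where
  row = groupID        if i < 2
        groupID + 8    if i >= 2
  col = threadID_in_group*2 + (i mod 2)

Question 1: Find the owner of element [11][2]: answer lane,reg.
13,2

r=11→G=3,rhi=1  c=2→T=1,p=0
L=3*4+1=13  i=1*2+0=2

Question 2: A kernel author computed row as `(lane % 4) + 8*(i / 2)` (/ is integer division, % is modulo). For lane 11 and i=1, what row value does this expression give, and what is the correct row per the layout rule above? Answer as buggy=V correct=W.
`(lane % 4) + 8*(i / 2)`[11,1]->3
lane 11->11/4=2, 11 mod 4=3
i=1  r:2+0->2  c:2·3+1->7
row: 3 vs 2

buggy=3 correct=2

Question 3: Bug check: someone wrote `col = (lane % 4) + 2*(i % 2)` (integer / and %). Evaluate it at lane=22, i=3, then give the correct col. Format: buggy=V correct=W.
buggy=4 correct=5

`(lane % 4) + 2*(i % 2)`[22,3]->4
lane 22: g=5 (22/4), t=2 (22%4)
i=3: r=5+8=13, c=2*2+1=5
col: 4 vs 5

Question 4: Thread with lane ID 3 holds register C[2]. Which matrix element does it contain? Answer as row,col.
3: gr=0,th=3
[2] (0+8,3*2+0) = (8,6)

8,6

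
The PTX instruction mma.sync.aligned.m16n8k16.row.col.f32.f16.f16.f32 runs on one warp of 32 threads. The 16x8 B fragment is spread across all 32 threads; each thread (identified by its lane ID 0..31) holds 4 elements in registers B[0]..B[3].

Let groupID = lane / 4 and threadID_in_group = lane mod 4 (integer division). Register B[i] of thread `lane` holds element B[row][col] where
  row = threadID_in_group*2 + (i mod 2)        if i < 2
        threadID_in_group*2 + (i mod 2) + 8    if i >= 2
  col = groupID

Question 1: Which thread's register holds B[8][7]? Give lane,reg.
28,2

c=7->g=7  r=8->rb=1,t=0,b0=0
L=7*4+0=28  i=1*2+0=2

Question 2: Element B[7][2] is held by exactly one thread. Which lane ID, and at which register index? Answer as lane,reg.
c=2->g=2  r=7->rb=0,t=3,b0=1
L=2*4+3=11  i=0*2+1=1

11,1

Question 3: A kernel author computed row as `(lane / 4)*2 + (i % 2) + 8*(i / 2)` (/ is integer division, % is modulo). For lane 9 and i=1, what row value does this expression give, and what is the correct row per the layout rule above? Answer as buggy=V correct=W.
buggy=5 correct=3

`(lane / 4)*2 + (i % 2) + 8*(i / 2)`[9,1]→5
L=9→G=9>>2=2, T=9&3=1
[1]→row 1·2+1+0=3  col G=2
row: 5 vs 3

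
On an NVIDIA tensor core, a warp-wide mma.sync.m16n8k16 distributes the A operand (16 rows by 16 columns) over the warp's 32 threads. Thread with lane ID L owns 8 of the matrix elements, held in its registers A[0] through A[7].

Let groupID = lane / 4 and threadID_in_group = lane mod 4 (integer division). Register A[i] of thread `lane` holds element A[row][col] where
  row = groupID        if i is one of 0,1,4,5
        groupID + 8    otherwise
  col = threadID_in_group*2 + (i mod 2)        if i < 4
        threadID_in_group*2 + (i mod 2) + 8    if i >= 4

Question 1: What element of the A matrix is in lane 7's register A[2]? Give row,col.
9,6

7: grp=1,tig=3
[2] (1+8,3*2+0+0) = (9,6)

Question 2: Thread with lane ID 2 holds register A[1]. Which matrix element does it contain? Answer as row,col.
0,5

lane 2=>2/4=0, 2 mod 4=2
i=1  r:0+0=>0  c:2·2+1+0=>5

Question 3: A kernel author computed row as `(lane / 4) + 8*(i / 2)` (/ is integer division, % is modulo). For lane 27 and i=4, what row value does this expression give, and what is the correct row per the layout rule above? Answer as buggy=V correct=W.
buggy=22 correct=6

`(lane / 4) + 8*(i / 2)`[27,4]->22
27: gid=6,tid=3
[4] (6+0,3*2+0+8) = (6,14)
row: 22 vs 6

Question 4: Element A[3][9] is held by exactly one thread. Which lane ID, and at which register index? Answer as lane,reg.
r=3→G=3,rhi=0  c=9→chi=1,T=0,p=1
L=3*4+0=12  i=1*4+0*2+1=5

12,5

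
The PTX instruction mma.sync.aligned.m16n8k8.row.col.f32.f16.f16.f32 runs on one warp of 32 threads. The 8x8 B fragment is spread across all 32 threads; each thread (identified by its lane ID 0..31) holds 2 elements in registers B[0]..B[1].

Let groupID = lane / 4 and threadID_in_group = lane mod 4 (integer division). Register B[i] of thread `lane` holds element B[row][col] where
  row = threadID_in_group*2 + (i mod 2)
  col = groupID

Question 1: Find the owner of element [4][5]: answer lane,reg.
22,0

c=5→G=5  r=4→T=2,p=0
L=5*4+2=22  i=0=0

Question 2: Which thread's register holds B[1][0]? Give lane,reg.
c:0=>grp=0  r:1=>tig=0,lo=1
L=0*4+0=0  i=1=1

0,1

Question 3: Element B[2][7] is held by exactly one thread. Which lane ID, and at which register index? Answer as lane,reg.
c:7=>grp=7  r:2=>tig=1,lo=0
L=7*4+1=29  i=0=0

29,0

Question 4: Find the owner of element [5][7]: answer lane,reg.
30,1

c: 7->gid=7  r: 5->tid=2,i&1=1
L=7*4+2=30  i=1=1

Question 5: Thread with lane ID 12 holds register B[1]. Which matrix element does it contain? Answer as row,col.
1,3

lane 12→12/4=3, 12 mod 4=0
i=1  r:2·0+1→1  c:3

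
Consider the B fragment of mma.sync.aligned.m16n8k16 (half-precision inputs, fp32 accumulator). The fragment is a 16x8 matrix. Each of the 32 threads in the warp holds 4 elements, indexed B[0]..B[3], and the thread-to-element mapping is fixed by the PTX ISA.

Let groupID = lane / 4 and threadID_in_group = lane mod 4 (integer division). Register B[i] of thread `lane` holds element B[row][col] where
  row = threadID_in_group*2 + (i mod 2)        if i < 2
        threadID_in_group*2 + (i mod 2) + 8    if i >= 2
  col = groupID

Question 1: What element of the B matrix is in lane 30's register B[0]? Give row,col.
4,7

lane 30: grp=7 (30/4), tig=2 (30%4)
i=0: r=2*2+0+0=4, c=grp=7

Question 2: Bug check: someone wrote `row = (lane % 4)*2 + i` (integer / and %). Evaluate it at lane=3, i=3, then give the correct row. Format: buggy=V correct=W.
buggy=9 correct=15

`(lane % 4)*2 + i`[3,3]->9
L=3->gid=3>>2=0, tid=3&3=3
[3]->row 3·2+1+8=15  col gid=0
row: 9 vs 15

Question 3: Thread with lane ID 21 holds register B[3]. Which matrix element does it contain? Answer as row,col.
11,5

lane 21->21/4=5, 21 mod 4=1
i=3  r:2·1+1+8->11  c:5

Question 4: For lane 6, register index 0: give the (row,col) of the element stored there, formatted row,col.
4,1

6: G=1,T=2
[0] (2*2+0+0,1) = (4,1)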